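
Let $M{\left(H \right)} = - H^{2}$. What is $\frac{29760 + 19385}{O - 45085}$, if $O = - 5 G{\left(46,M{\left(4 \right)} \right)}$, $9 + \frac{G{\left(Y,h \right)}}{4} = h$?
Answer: $- \frac{9829}{8917} \approx -1.1023$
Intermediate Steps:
$G{\left(Y,h \right)} = -36 + 4 h$
$O = 500$ ($O = - 5 \left(-36 + 4 \left(- 4^{2}\right)\right) = - 5 \left(-36 + 4 \left(\left(-1\right) 16\right)\right) = - 5 \left(-36 + 4 \left(-16\right)\right) = - 5 \left(-36 - 64\right) = \left(-5\right) \left(-100\right) = 500$)
$\frac{29760 + 19385}{O - 45085} = \frac{29760 + 19385}{500 - 45085} = \frac{49145}{-44585} = 49145 \left(- \frac{1}{44585}\right) = - \frac{9829}{8917}$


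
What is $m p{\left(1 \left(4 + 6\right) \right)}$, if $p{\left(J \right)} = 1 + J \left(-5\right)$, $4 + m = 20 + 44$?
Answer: $-2940$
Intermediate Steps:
$m = 60$ ($m = -4 + \left(20 + 44\right) = -4 + 64 = 60$)
$p{\left(J \right)} = 1 - 5 J$
$m p{\left(1 \left(4 + 6\right) \right)} = 60 \left(1 - 5 \cdot 1 \left(4 + 6\right)\right) = 60 \left(1 - 5 \cdot 1 \cdot 10\right) = 60 \left(1 - 50\right) = 60 \left(-49\right) = -2940$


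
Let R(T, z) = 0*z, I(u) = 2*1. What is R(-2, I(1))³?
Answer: 0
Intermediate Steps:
I(u) = 2
R(T, z) = 0
R(-2, I(1))³ = 0³ = 0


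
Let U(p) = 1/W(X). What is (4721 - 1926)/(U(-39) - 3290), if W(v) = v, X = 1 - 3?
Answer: -5590/6581 ≈ -0.84941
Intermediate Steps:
X = -2
U(p) = -½ (U(p) = 1/(-2) = -½)
(4721 - 1926)/(U(-39) - 3290) = (4721 - 1926)/(-½ - 3290) = 2795/(-6581/2) = 2795*(-2/6581) = -5590/6581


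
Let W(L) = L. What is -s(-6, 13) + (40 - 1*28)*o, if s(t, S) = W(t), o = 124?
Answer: 1494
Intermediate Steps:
s(t, S) = t
-s(-6, 13) + (40 - 1*28)*o = -1*(-6) + (40 - 1*28)*124 = 6 + (40 - 28)*124 = 6 + 12*124 = 6 + 1488 = 1494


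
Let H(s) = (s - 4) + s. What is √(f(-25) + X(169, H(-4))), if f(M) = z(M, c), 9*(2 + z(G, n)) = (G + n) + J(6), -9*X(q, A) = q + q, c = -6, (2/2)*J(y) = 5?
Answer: I*√382/3 ≈ 6.5149*I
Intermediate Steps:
J(y) = 5
H(s) = -4 + 2*s (H(s) = (-4 + s) + s = -4 + 2*s)
X(q, A) = -2*q/9 (X(q, A) = -(q + q)/9 = -2*q/9)
z(G, n) = -13/9 + G/9 + n/9 (z(G, n) = -2 + ((G + n) + 5)/9 = -2 + (5 + G + n)/9 = -2 + (5/9 + G/9 + n/9) = -13/9 + G/9 + n/9)
f(M) = -19/9 + M/9 (f(M) = -13/9 + M/9 + (⅑)*(-6) = -13/9 + M/9 - ⅔ = -19/9 + M/9)
√(f(-25) + X(169, H(-4))) = √((-19/9 + (⅑)*(-25)) - 2/9*169) = √((-19/9 - 25/9) - 338/9) = √(-44/9 - 338/9) = √(-382/9) = I*√382/3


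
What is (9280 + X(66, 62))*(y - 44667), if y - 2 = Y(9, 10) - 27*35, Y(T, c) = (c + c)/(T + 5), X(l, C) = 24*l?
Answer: -495491520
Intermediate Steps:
Y(T, c) = 2*c/(5 + T) (Y(T, c) = (2*c)/(5 + T) = 2*c/(5 + T))
y = -6591/7 (y = 2 + (2*10/(5 + 9) - 27*35) = 2 + (2*10/14 - 945) = 2 + (2*10*(1/14) - 945) = 2 + (10/7 - 945) = 2 - 6605/7 = -6591/7 ≈ -941.57)
(9280 + X(66, 62))*(y - 44667) = (9280 + 24*66)*(-6591/7 - 44667) = (9280 + 1584)*(-319260/7) = 10864*(-319260/7) = -495491520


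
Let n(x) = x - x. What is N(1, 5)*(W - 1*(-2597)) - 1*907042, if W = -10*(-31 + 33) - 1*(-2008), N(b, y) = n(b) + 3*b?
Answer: -893287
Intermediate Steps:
n(x) = 0
N(b, y) = 3*b (N(b, y) = 0 + 3*b = 3*b)
W = 1988 (W = -10*2 + 2008 = -20 + 2008 = 1988)
N(1, 5)*(W - 1*(-2597)) - 1*907042 = (3*1)*(1988 - 1*(-2597)) - 1*907042 = 3*(1988 + 2597) - 907042 = 3*4585 - 907042 = 13755 - 907042 = -893287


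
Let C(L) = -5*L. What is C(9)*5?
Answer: -225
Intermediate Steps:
C(9)*5 = -5*9*5 = -45*5 = -225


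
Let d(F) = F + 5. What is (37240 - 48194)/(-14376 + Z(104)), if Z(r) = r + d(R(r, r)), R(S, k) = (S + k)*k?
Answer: -10954/7365 ≈ -1.4873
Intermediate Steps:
R(S, k) = k*(S + k)
d(F) = 5 + F
Z(r) = 5 + r + 2*r² (Z(r) = r + (5 + r*(r + r)) = r + (5 + r*(2*r)) = r + (5 + 2*r²) = 5 + r + 2*r²)
(37240 - 48194)/(-14376 + Z(104)) = (37240 - 48194)/(-14376 + (5 + 104 + 2*104²)) = -10954/(-14376 + (5 + 104 + 2*10816)) = -10954/(-14376 + (5 + 104 + 21632)) = -10954/(-14376 + 21741) = -10954/7365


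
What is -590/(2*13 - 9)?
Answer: -590/17 ≈ -34.706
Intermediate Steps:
-590/(2*13 - 9) = -590/(26 - 9) = -590/17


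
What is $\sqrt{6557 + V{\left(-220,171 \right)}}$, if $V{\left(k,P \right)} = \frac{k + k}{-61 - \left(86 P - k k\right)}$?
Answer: $\frac{\sqrt{824124873917}}{11211} \approx 80.975$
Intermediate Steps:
$V{\left(k,P \right)} = \frac{2 k}{-61 + k^{2} - 86 P}$ ($V{\left(k,P \right)} = \frac{2 k}{-61 - \left(- k^{2} + 86 P\right)} = \frac{2 k}{-61 + k^{2} - 86 P}$)
$\sqrt{6557 + V{\left(-220,171 \right)}} = \sqrt{6557 + 2 \left(-220\right) \frac{1}{-61 + \left(-220\right)^{2} - 14706}} = \sqrt{6557 + 2 \left(-220\right) \frac{1}{-61 + 48400 - 14706}} = \sqrt{6557 + 2 \left(-220\right) \frac{1}{33633}} = \sqrt{6557 - \frac{440}{33633}} = \sqrt{\frac{220531141}{33633}} = \frac{\sqrt{824124873917}}{11211}$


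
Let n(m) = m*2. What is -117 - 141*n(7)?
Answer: -2091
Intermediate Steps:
n(m) = 2*m
-117 - 141*n(7) = -117 - 282*7 = -117 - 141*14 = -117 - 1974 = -2091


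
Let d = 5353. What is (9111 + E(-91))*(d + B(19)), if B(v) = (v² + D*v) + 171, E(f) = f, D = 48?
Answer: 61308940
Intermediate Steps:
B(v) = 171 + v² + 48*v (B(v) = (v² + 48*v) + 171 = 171 + v² + 48*v)
(9111 + E(-91))*(d + B(19)) = (9111 - 91)*(5353 + (171 + 19² + 48*19)) = 9020*(5353 + (171 + 361 + 912)) = 9020*(5353 + 1444) = 9020*6797 = 61308940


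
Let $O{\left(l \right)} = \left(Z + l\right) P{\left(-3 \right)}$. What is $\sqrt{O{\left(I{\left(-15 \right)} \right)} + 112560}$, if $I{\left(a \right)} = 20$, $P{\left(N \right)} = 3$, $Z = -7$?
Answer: $3 \sqrt{12511} \approx 335.56$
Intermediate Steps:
$O{\left(l \right)} = -21 + 3 l$ ($O{\left(l \right)} = \left(-7 + l\right) 3 = -21 + 3 l$)
$\sqrt{O{\left(I{\left(-15 \right)} \right)} + 112560} = \sqrt{\left(-21 + 3 \cdot 20\right) + 112560} = \sqrt{\left(-21 + 60\right) + 112560} = \sqrt{39 + 112560} = \sqrt{112599} = 3 \sqrt{12511}$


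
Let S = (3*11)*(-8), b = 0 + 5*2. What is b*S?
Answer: -2640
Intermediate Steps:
b = 10 (b = 0 + 10 = 10)
S = -264 (S = 33*(-8) = -264)
b*S = 10*(-264) = -2640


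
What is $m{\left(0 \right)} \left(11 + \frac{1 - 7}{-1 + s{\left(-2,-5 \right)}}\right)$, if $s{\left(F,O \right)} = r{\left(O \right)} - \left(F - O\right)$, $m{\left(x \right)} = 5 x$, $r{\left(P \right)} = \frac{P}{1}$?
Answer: $0$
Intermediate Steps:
$r{\left(P \right)} = P$ ($r{\left(P \right)} = P 1 = P$)
$s{\left(F,O \right)} = - F + 2 O$ ($s{\left(F,O \right)} = O - \left(F - O\right) = - F + 2 O$)
$m{\left(0 \right)} \left(11 + \frac{1 - 7}{-1 + s{\left(-2,-5 \right)}}\right) = 5 \cdot 0 \left(11 + \frac{1 - 7}{-1 + \left(\left(-1\right) \left(-2\right) + 2 \left(-5\right)\right)}\right) = 0 \left(11 - \frac{6}{-1 + \left(2 - 10\right)}\right) = 0 \left(11 - \frac{6}{-1 - 8}\right) = 0 \left(11 - \frac{6}{-9}\right) = 0 \left(11 - - \frac{2}{3}\right) = 0 \left(11 + \frac{2}{3}\right) = 0 \cdot \frac{35}{3} = 0$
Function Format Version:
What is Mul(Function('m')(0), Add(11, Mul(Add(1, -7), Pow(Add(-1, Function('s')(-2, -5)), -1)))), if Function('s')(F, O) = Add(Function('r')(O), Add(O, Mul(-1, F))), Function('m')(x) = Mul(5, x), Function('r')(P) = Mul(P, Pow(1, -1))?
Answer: 0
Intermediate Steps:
Function('r')(P) = P (Function('r')(P) = Mul(P, 1) = P)
Function('s')(F, O) = Add(Mul(-1, F), Mul(2, O)) (Function('s')(F, O) = Add(O, Add(O, Mul(-1, F))) = Add(Mul(-1, F), Mul(2, O)))
Mul(Function('m')(0), Add(11, Mul(Add(1, -7), Pow(Add(-1, Function('s')(-2, -5)), -1)))) = Mul(Mul(5, 0), Add(11, Mul(Add(1, -7), Pow(Add(-1, Add(Mul(-1, -2), Mul(2, -5))), -1)))) = Mul(0, Add(11, Mul(-6, Pow(Add(-1, Add(2, -10)), -1)))) = Mul(0, Add(11, Mul(-6, Pow(Add(-1, -8), -1)))) = Mul(0, Add(11, Mul(-6, Pow(-9, -1)))) = Mul(0, Add(11, Mul(-6, Rational(-1, 9)))) = Mul(0, Add(11, Rational(2, 3))) = Mul(0, Rational(35, 3)) = 0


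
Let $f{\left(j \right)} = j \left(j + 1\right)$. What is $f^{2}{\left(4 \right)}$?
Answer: $400$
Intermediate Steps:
$f{\left(j \right)} = j \left(1 + j\right)$
$f^{2}{\left(4 \right)} = \left(4 \left(1 + 4\right)\right)^{2} = \left(4 \cdot 5\right)^{2} = 20^{2} = 400$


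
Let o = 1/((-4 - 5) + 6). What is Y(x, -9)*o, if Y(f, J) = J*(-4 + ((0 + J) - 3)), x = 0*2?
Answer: -48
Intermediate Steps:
x = 0
Y(f, J) = J*(-7 + J) (Y(f, J) = J*(-4 + (J - 3)) = J*(-4 + (-3 + J)) = J*(-7 + J))
o = -⅓ (o = 1/(-9 + 6) = 1/(-3) = -⅓ ≈ -0.33333)
Y(x, -9)*o = -9*(-7 - 9)*(-⅓) = -9*(-16)*(-⅓) = 144*(-⅓) = -48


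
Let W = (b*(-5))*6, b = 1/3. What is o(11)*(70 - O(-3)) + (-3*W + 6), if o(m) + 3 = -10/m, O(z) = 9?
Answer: -2227/11 ≈ -202.45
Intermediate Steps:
b = ⅓ (b = 1*(⅓) = ⅓ ≈ 0.33333)
W = -10 (W = ((⅓)*(-5))*6 = -5/3*6 = -10)
o(m) = -3 - 10/m
o(11)*(70 - O(-3)) + (-3*W + 6) = (-3 - 10/11)*(70 - 1*9) + (-3*(-10) + 6) = (-3 - 10*1/11)*(70 - 9) + (30 + 6) = (-3 - 10/11)*61 + 36 = -43/11*61 + 36 = -2623/11 + 36 = -2227/11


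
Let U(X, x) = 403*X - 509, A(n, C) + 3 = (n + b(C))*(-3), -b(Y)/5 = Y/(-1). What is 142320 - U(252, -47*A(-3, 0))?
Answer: 41273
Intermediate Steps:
b(Y) = 5*Y (b(Y) = -5*Y/(-1) = -5*Y*(-1) = -(-5)*Y = 5*Y)
A(n, C) = -3 - 15*C - 3*n (A(n, C) = -3 + (n + 5*C)*(-3) = -3 + (-15*C - 3*n) = -3 - 15*C - 3*n)
U(X, x) = -509 + 403*X
142320 - U(252, -47*A(-3, 0)) = 142320 - (-509 + 403*252) = 142320 - (-509 + 101556) = 142320 - 1*101047 = 142320 - 101047 = 41273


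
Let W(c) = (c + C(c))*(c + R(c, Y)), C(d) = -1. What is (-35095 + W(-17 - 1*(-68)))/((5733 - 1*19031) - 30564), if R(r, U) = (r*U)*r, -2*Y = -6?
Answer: -357605/43862 ≈ -8.1530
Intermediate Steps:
Y = 3 (Y = -1/2*(-6) = 3)
R(r, U) = U*r**2 (R(r, U) = (U*r)*r = U*r**2)
W(c) = (-1 + c)*(c + 3*c**2) (W(c) = (c - 1)*(c + 3*c**2) = (-1 + c)*(c + 3*c**2))
(-35095 + W(-17 - 1*(-68)))/((5733 - 1*19031) - 30564) = (-35095 + (-17 - 1*(-68))*(-1 - 2*(-17 - 1*(-68)) + 3*(-17 - 1*(-68))**2))/((5733 - 1*19031) - 30564) = (-35095 + (-17 + 68)*(-1 - 2*(-17 + 68) + 3*(-17 + 68)**2))/((5733 - 19031) - 30564) = (-35095 + 51*(-1 - 2*51 + 3*51**2))/(-13298 - 30564) = (-35095 + 51*(-1 - 102 + 3*2601))/(-43862) = (-35095 + 51*(-1 - 102 + 7803))*(-1/43862) = (-35095 + 51*7700)*(-1/43862) = (-35095 + 392700)*(-1/43862) = 357605*(-1/43862) = -357605/43862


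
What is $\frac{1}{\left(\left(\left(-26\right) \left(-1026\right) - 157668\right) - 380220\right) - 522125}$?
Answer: $- \frac{1}{1033337} \approx -9.6774 \cdot 10^{-7}$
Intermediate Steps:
$\frac{1}{\left(\left(\left(-26\right) \left(-1026\right) - 157668\right) - 380220\right) - 522125} = \frac{1}{\left(\left(26676 - 157668\right) - 380220\right) - 522125} = \frac{1}{\left(-130992 - 380220\right) - 522125} = \frac{1}{-511212 - 522125} = \frac{1}{-1033337} = - \frac{1}{1033337}$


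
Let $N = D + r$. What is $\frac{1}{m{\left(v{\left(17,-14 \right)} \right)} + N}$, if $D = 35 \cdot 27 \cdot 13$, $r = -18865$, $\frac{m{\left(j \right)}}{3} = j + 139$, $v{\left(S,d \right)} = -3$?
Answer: $- \frac{1}{6172} \approx -0.00016202$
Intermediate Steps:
$m{\left(j \right)} = 417 + 3 j$ ($m{\left(j \right)} = 3 \left(j + 139\right) = 3 \left(139 + j\right) = 417 + 3 j$)
$D = 12285$ ($D = 945 \cdot 13 = 12285$)
$N = -6580$ ($N = 12285 - 18865 = -6580$)
$\frac{1}{m{\left(v{\left(17,-14 \right)} \right)} + N} = \frac{1}{\left(417 + 3 \left(-3\right)\right) - 6580} = \frac{1}{\left(417 - 9\right) - 6580} = \frac{1}{408 - 6580} = \frac{1}{-6172} = - \frac{1}{6172}$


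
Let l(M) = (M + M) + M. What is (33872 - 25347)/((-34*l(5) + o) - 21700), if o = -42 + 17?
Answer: -1705/4447 ≈ -0.38340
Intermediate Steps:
l(M) = 3*M (l(M) = 2*M + M = 3*M)
o = -25
(33872 - 25347)/((-34*l(5) + o) - 21700) = (33872 - 25347)/((-102*5 - 25) - 21700) = 8525/((-34*15 - 25) - 21700) = 8525/((-510 - 25) - 21700) = 8525/(-535 - 21700) = 8525/(-22235) = 8525*(-1/22235) = -1705/4447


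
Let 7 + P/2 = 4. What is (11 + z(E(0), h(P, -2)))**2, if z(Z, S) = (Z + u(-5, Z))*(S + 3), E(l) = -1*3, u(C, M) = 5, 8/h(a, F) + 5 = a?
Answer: 29241/121 ≈ 241.66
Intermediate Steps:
P = -6 (P = -14 + 2*4 = -14 + 8 = -6)
h(a, F) = 8/(-5 + a)
E(l) = -3
z(Z, S) = (3 + S)*(5 + Z) (z(Z, S) = (Z + 5)*(S + 3) = (5 + Z)*(3 + S) = (3 + S)*(5 + Z))
(11 + z(E(0), h(P, -2)))**2 = (11 + (15 + 3*(-3) + 5*(8/(-5 - 6)) + (8/(-5 - 6))*(-3)))**2 = (11 + (15 - 9 + 5*(8/(-11)) + (8/(-11))*(-3)))**2 = (11 + (15 - 9 + 5*(8*(-1/11)) + (8*(-1/11))*(-3)))**2 = (11 + (15 - 9 + 5*(-8/11) - 8/11*(-3)))**2 = (11 + (15 - 9 - 40/11 + 24/11))**2 = (11 + 50/11)**2 = (171/11)**2 = 29241/121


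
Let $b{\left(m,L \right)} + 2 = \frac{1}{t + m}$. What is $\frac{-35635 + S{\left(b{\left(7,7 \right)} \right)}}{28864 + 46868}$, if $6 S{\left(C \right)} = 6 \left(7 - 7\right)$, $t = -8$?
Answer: $- \frac{35635}{75732} \approx -0.47054$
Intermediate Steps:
$b{\left(m,L \right)} = -2 + \frac{1}{-8 + m}$
$S{\left(C \right)} = 0$ ($S{\left(C \right)} = \frac{6 \left(7 - 7\right)}{6} = \frac{6 \cdot 0}{6} = \frac{1}{6} \cdot 0 = 0$)
$\frac{-35635 + S{\left(b{\left(7,7 \right)} \right)}}{28864 + 46868} = \frac{-35635 + 0}{28864 + 46868} = - \frac{35635}{75732}$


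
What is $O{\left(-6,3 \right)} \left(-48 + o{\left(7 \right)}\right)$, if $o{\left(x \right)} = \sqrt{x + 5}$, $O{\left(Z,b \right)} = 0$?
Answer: $0$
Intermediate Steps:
$o{\left(x \right)} = \sqrt{5 + x}$
$O{\left(-6,3 \right)} \left(-48 + o{\left(7 \right)}\right) = 0 \left(-48 + \sqrt{5 + 7}\right) = 0 \left(-48 + \sqrt{12}\right) = 0 \left(-48 + 2 \sqrt{3}\right) = 0$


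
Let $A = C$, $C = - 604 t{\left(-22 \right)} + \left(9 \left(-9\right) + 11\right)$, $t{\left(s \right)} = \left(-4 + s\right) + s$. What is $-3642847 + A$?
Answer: $-3613925$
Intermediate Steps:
$t{\left(s \right)} = -4 + 2 s$
$C = 28922$ ($C = - 604 \left(-4 + 2 \left(-22\right)\right) + \left(9 \left(-9\right) + 11\right) = - 604 \left(-4 - 44\right) + \left(-81 + 11\right) = \left(-604\right) \left(-48\right) - 70 = 28992 - 70 = 28922$)
$A = 28922$
$-3642847 + A = -3642847 + 28922 = -3613925$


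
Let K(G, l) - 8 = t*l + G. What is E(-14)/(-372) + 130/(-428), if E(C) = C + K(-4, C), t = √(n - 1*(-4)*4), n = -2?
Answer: -2755/9951 + 7*√14/186 ≈ -0.13604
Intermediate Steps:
t = √14 (t = √(-2 - 1*(-4)*4) = √(-2 + 4*4) = √(-2 + 16) = √14 ≈ 3.7417)
K(G, l) = 8 + G + l*√14 (K(G, l) = 8 + (√14*l + G) = 8 + (l*√14 + G) = 8 + (G + l*√14) = 8 + G + l*√14)
E(C) = 4 + C + C*√14 (E(C) = C + (8 - 4 + C*√14) = C + (4 + C*√14) = 4 + C + C*√14)
E(-14)/(-372) + 130/(-428) = (4 - 14 - 14*√14)/(-372) + 130/(-428) = (-10 - 14*√14)*(-1/372) + 130*(-1/428) = (5/186 + 7*√14/186) - 65/214 = -2755/9951 + 7*√14/186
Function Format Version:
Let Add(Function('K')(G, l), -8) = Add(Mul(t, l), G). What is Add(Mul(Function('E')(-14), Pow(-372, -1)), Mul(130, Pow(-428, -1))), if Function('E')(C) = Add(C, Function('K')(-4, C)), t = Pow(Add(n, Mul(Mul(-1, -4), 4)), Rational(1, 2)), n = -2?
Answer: Add(Rational(-2755, 9951), Mul(Rational(7, 186), Pow(14, Rational(1, 2)))) ≈ -0.13604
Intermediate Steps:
t = Pow(14, Rational(1, 2)) (t = Pow(Add(-2, Mul(Mul(-1, -4), 4)), Rational(1, 2)) = Pow(Add(-2, Mul(4, 4)), Rational(1, 2)) = Pow(Add(-2, 16), Rational(1, 2)) = Pow(14, Rational(1, 2)) ≈ 3.7417)
Function('K')(G, l) = Add(8, G, Mul(l, Pow(14, Rational(1, 2)))) (Function('K')(G, l) = Add(8, Add(Mul(Pow(14, Rational(1, 2)), l), G)) = Add(8, Add(Mul(l, Pow(14, Rational(1, 2))), G)) = Add(8, Add(G, Mul(l, Pow(14, Rational(1, 2))))) = Add(8, G, Mul(l, Pow(14, Rational(1, 2)))))
Function('E')(C) = Add(4, C, Mul(C, Pow(14, Rational(1, 2)))) (Function('E')(C) = Add(C, Add(8, -4, Mul(C, Pow(14, Rational(1, 2))))) = Add(C, Add(4, Mul(C, Pow(14, Rational(1, 2))))) = Add(4, C, Mul(C, Pow(14, Rational(1, 2)))))
Add(Mul(Function('E')(-14), Pow(-372, -1)), Mul(130, Pow(-428, -1))) = Add(Mul(Add(4, -14, Mul(-14, Pow(14, Rational(1, 2)))), Pow(-372, -1)), Mul(130, Pow(-428, -1))) = Add(Mul(Add(-10, Mul(-14, Pow(14, Rational(1, 2)))), Rational(-1, 372)), Mul(130, Rational(-1, 428))) = Add(Add(Rational(5, 186), Mul(Rational(7, 186), Pow(14, Rational(1, 2)))), Rational(-65, 214)) = Add(Rational(-2755, 9951), Mul(Rational(7, 186), Pow(14, Rational(1, 2))))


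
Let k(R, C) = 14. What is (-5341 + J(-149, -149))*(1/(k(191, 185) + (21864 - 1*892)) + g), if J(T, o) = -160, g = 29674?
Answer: -3425684846065/20986 ≈ -1.6324e+8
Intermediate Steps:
(-5341 + J(-149, -149))*(1/(k(191, 185) + (21864 - 1*892)) + g) = (-5341 - 160)*(1/(14 + (21864 - 1*892)) + 29674) = -5501*(1/(14 + (21864 - 892)) + 29674) = -5501*(1/(14 + 20972) + 29674) = -5501*(1/20986 + 29674) = -5501*622738565/20986 = -3425684846065/20986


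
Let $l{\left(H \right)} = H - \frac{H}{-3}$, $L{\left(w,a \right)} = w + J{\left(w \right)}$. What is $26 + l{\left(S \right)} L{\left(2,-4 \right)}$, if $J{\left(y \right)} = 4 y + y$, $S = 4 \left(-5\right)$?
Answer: $-294$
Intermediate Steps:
$S = -20$
$J{\left(y \right)} = 5 y$
$L{\left(w,a \right)} = 6 w$ ($L{\left(w,a \right)} = w + 5 w = 6 w$)
$l{\left(H \right)} = \frac{4 H}{3}$ ($l{\left(H \right)} = H - H \left(- \frac{1}{3}\right) = H - - \frac{H}{3} = H + \frac{H}{3} = \frac{4 H}{3}$)
$26 + l{\left(S \right)} L{\left(2,-4 \right)} = 26 + \frac{4}{3} \left(-20\right) 6 \cdot 2 = 26 - 320 = -294$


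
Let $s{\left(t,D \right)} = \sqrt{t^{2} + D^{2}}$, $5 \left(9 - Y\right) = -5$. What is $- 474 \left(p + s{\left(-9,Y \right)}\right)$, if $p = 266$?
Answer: $-126084 - 474 \sqrt{181} \approx -1.3246 \cdot 10^{5}$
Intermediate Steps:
$Y = 10$ ($Y = 9 - -1 = 9 + 1 = 10$)
$s{\left(t,D \right)} = \sqrt{D^{2} + t^{2}}$
$- 474 \left(p + s{\left(-9,Y \right)}\right) = - 474 \left(266 + \sqrt{10^{2} + \left(-9\right)^{2}}\right) = - 474 \left(266 + \sqrt{100 + 81}\right) = - 474 \left(266 + \sqrt{181}\right) = -126084 - 474 \sqrt{181}$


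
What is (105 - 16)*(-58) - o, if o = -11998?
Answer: 6836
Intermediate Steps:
(105 - 16)*(-58) - o = (105 - 16)*(-58) - 1*(-11998) = 89*(-58) + 11998 = -5162 + 11998 = 6836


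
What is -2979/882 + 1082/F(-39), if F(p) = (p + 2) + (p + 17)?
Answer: -125565/5782 ≈ -21.717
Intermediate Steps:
F(p) = 19 + 2*p (F(p) = (2 + p) + (17 + p) = 19 + 2*p)
-2979/882 + 1082/F(-39) = -2979/882 + 1082/(19 + 2*(-39)) = -2979*1/882 + 1082/(19 - 78) = -331/98 + 1082/(-59) = -331/98 + 1082*(-1/59) = -331/98 - 1082/59 = -125565/5782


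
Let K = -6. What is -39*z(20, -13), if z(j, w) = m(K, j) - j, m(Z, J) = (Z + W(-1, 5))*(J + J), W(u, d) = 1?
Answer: 8580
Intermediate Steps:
m(Z, J) = 2*J*(1 + Z) (m(Z, J) = (Z + 1)*(J + J) = (1 + Z)*(2*J) = 2*J*(1 + Z))
z(j, w) = -11*j (z(j, w) = 2*j*(1 - 6) - j = 2*j*(-5) - j = -10*j - j = -11*j)
-39*z(20, -13) = -(-429)*20 = -39*(-220) = 8580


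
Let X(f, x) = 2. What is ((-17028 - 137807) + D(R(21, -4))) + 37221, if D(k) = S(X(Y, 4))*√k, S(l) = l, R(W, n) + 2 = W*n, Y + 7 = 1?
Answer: -117614 + 2*I*√86 ≈ -1.1761e+5 + 18.547*I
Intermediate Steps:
Y = -6 (Y = -7 + 1 = -6)
R(W, n) = -2 + W*n
D(k) = 2*√k
((-17028 - 137807) + D(R(21, -4))) + 37221 = ((-17028 - 137807) + 2*√(-2 + 21*(-4))) + 37221 = (-154835 + 2*√(-2 - 84)) + 37221 = (-154835 + 2*√(-86)) + 37221 = (-154835 + 2*(I*√86)) + 37221 = (-154835 + 2*I*√86) + 37221 = -117614 + 2*I*√86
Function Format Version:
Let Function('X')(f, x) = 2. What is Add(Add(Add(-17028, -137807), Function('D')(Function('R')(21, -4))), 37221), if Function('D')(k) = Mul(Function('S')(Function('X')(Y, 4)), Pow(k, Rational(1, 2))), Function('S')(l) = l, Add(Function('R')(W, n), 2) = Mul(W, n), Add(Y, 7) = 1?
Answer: Add(-117614, Mul(2, I, Pow(86, Rational(1, 2)))) ≈ Add(-1.1761e+5, Mul(18.547, I))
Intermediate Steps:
Y = -6 (Y = Add(-7, 1) = -6)
Function('R')(W, n) = Add(-2, Mul(W, n))
Function('D')(k) = Mul(2, Pow(k, Rational(1, 2)))
Add(Add(Add(-17028, -137807), Function('D')(Function('R')(21, -4))), 37221) = Add(Add(Add(-17028, -137807), Mul(2, Pow(Add(-2, Mul(21, -4)), Rational(1, 2)))), 37221) = Add(Add(-154835, Mul(2, Pow(Add(-2, -84), Rational(1, 2)))), 37221) = Add(Add(-154835, Mul(2, Pow(-86, Rational(1, 2)))), 37221) = Add(Add(-154835, Mul(2, Mul(I, Pow(86, Rational(1, 2))))), 37221) = Add(Add(-154835, Mul(2, I, Pow(86, Rational(1, 2)))), 37221) = Add(-117614, Mul(2, I, Pow(86, Rational(1, 2))))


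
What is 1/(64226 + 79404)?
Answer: 1/143630 ≈ 6.9623e-6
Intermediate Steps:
1/(64226 + 79404) = 1/143630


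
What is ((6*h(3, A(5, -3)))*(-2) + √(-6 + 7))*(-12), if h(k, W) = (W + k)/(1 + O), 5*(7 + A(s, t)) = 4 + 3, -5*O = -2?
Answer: -1956/7 ≈ -279.43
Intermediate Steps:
O = ⅖ (O = -⅕*(-2) = ⅖ ≈ 0.40000)
A(s, t) = -28/5 (A(s, t) = -7 + (4 + 3)/5 = -7 + (⅕)*7 = -7 + 7/5 = -28/5)
h(k, W) = 5*W/7 + 5*k/7 (h(k, W) = (W + k)/(1 + ⅖) = (W + k)/(7/5) = (W + k)*(5/7) = 5*W/7 + 5*k/7)
((6*h(3, A(5, -3)))*(-2) + √(-6 + 7))*(-12) = ((6*((5/7)*(-28/5) + (5/7)*3))*(-2) + √(-6 + 7))*(-12) = ((6*(-4 + 15/7))*(-2) + √1)*(-12) = ((6*(-13/7))*(-2) + 1)*(-12) = (-78/7*(-2) + 1)*(-12) = (156/7 + 1)*(-12) = (163/7)*(-12) = -1956/7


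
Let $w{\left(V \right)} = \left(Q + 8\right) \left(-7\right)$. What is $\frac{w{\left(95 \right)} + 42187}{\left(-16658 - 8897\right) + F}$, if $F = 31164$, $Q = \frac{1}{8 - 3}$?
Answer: $\frac{210648}{28045} \approx 7.5111$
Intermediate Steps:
$Q = \frac{1}{5} \approx 0.2$
$w{\left(V \right)} = - \frac{287}{5}$ ($w{\left(V \right)} = \left(\frac{1}{5} + 8\right) \left(-7\right) = \frac{41}{5} \left(-7\right) = - \frac{287}{5}$)
$\frac{w{\left(95 \right)} + 42187}{\left(-16658 - 8897\right) + F} = \frac{- \frac{287}{5} + 42187}{\left(-16658 - 8897\right) + 31164} = \frac{210648}{5 \left(\left(-16658 - 8897\right) + 31164\right)} = \frac{210648}{5 \left(-25555 + 31164\right)} = \frac{210648}{5 \cdot 5609} = \frac{210648}{5} \cdot \frac{1}{5609} = \frac{210648}{28045}$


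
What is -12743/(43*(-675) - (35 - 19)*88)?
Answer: 12743/30433 ≈ 0.41872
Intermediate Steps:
-12743/(43*(-675) - (35 - 19)*88) = -12743/(-29025 - 16*88) = -12743/(-29025 - 1*1408) = -12743/(-29025 - 1408) = -12743/(-30433) = -12743*(-1/30433) = 12743/30433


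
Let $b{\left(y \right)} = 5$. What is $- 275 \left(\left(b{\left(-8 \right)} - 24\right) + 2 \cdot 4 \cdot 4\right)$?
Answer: $-3575$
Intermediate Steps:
$- 275 \left(\left(b{\left(-8 \right)} - 24\right) + 2 \cdot 4 \cdot 4\right) = - 275 \left(\left(5 - 24\right) + 2 \cdot 4 \cdot 4\right) = - 275 \left(-19 + 8 \cdot 4\right) = - 275 \left(-19 + 32\right) = \left(-275\right) 13 = -3575$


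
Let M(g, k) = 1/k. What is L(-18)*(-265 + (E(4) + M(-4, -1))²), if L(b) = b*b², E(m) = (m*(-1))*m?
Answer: -139968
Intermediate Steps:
E(m) = -m² (E(m) = (-m)*m = -m²)
L(b) = b³
L(-18)*(-265 + (E(4) + M(-4, -1))²) = (-18)³*(-265 + (-1*4² + 1/(-1))²) = -5832*(-265 + (-1*16 - 1)²) = -5832*(-265 + (-16 - 1)²) = -5832*(-265 + (-17)²) = -5832*(-265 + 289) = -5832*24 = -139968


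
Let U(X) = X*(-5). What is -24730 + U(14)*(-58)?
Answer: -20670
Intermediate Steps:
U(X) = -5*X
-24730 + U(14)*(-58) = -24730 - 5*14*(-58) = -24730 - 70*(-58) = -24730 + 4060 = -20670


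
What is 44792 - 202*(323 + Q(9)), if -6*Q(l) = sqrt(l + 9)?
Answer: -20454 + 101*sqrt(2) ≈ -20311.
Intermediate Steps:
Q(l) = -sqrt(9 + l)/6 (Q(l) = -sqrt(l + 9)/6 = -sqrt(9 + l)/6)
44792 - 202*(323 + Q(9)) = 44792 - 202*(323 - sqrt(9 + 9)/6) = 44792 - 202*(323 - sqrt(2)/2) = 44792 + (-65246 + 101*sqrt(2)) = -20454 + 101*sqrt(2)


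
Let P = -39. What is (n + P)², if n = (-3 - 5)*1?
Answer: 2209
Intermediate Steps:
n = -8 (n = -8*1 = -8)
(n + P)² = (-8 - 39)² = (-47)² = 2209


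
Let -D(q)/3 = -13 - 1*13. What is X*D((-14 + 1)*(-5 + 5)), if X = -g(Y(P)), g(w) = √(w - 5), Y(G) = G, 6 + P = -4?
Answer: -78*I*√15 ≈ -302.09*I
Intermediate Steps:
P = -10 (P = -6 - 4 = -10)
D(q) = 78 (D(q) = -3*(-13 - 1*13) = -3*(-13 - 13) = -3*(-26) = 78)
g(w) = √(-5 + w)
X = -I*√15 (X = -√(-5 - 10) = -√(-15) = -I*√15 ≈ -3.873*I)
X*D((-14 + 1)*(-5 + 5)) = -I*√15*78 = -78*I*√15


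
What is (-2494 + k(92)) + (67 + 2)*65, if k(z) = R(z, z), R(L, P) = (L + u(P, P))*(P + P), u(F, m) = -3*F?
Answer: -31865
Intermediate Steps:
R(L, P) = 2*P*(L - 3*P) (R(L, P) = (L - 3*P)*(P + P) = (L - 3*P)*(2*P) = 2*P*(L - 3*P))
k(z) = -4*z**2 (k(z) = 2*z*(z - 3*z) = 2*z*(-2*z) = -4*z**2)
(-2494 + k(92)) + (67 + 2)*65 = (-2494 - 4*92**2) + (67 + 2)*65 = (-2494 - 4*8464) + 69*65 = (-2494 - 33856) + 4485 = -36350 + 4485 = -31865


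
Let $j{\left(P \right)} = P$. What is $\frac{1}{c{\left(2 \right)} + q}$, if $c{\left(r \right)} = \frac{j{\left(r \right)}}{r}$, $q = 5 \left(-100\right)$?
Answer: $- \frac{1}{499} \approx -0.002004$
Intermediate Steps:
$q = -500$
$c{\left(r \right)} = 1$ ($c{\left(r \right)} = \frac{r}{r} = 1$)
$\frac{1}{c{\left(2 \right)} + q} = \frac{1}{1 - 500} = \frac{1}{-499} = - \frac{1}{499}$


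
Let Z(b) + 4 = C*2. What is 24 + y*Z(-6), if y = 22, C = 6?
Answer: 200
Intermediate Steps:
Z(b) = 8 (Z(b) = -4 + 6*2 = -4 + 12 = 8)
24 + y*Z(-6) = 24 + 22*8 = 24 + 176 = 200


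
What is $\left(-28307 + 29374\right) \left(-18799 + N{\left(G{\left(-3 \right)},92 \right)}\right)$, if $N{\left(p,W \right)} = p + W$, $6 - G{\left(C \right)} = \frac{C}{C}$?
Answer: $-19955034$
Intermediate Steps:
$G{\left(C \right)} = 5$ ($G{\left(C \right)} = 6 - \frac{C}{C} = 6 - 1 = 5$)
$N{\left(p,W \right)} = W + p$
$\left(-28307 + 29374\right) \left(-18799 + N{\left(G{\left(-3 \right)},92 \right)}\right) = \left(-28307 + 29374\right) \left(-18799 + \left(92 + 5\right)\right) = 1067 \left(-18799 + 97\right) = 1067 \left(-18702\right) = -19955034$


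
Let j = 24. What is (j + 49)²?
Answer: 5329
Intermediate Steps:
(j + 49)² = (24 + 49)² = 73² = 5329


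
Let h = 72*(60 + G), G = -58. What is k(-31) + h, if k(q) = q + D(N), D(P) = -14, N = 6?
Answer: 99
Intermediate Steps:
k(q) = -14 + q (k(q) = q - 14 = -14 + q)
h = 144 (h = 72*(60 - 58) = 72*2 = 144)
k(-31) + h = (-14 - 31) + 144 = -45 + 144 = 99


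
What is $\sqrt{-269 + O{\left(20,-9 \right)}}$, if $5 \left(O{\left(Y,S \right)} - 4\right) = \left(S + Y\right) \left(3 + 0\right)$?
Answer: $\frac{2 i \sqrt{1615}}{5} \approx 16.075 i$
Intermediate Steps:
$O{\left(Y,S \right)} = 4 + \frac{3 S}{5} + \frac{3 Y}{5}$ ($O{\left(Y,S \right)} = 4 + \frac{\left(S + Y\right) \left(3 + 0\right)}{5} = 4 + \frac{\left(S + Y\right) 3}{5} = 4 + \frac{3 S + 3 Y}{5} = 4 + \left(\frac{3 S}{5} + \frac{3 Y}{5}\right) = 4 + \frac{3 S}{5} + \frac{3 Y}{5}$)
$\sqrt{-269 + O{\left(20,-9 \right)}} = \sqrt{-269 + \left(4 + \frac{3}{5} \left(-9\right) + \frac{3}{5} \cdot 20\right)} = \sqrt{-269 + \left(4 - \frac{27}{5} + 12\right)} = \sqrt{-269 + \frac{53}{5}} = \sqrt{- \frac{1292}{5}} = \frac{2 i \sqrt{1615}}{5}$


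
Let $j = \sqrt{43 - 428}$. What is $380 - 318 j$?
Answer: $380 - 318 i \sqrt{385} \approx 380.0 - 6239.6 i$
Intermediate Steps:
$j = i \sqrt{385}$ ($j = \sqrt{-385} = i \sqrt{385} \approx 19.621 i$)
$380 - 318 j = 380 - 318 i \sqrt{385}$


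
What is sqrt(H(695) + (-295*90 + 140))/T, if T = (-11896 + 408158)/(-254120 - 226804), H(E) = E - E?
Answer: -240462*I*sqrt(26410)/198131 ≈ -197.23*I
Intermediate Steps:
H(E) = 0
T = -198131/240462 (T = 396262/(-480924) = 396262*(-1/480924) = -198131/240462 ≈ -0.82396)
sqrt(H(695) + (-295*90 + 140))/T = sqrt(0 + (-295*90 + 140))/(-198131/240462) = sqrt(0 + (-26550 + 140))*(-240462/198131) = sqrt(0 - 26410)*(-240462/198131) = sqrt(-26410)*(-240462/198131) = (I*sqrt(26410))*(-240462/198131) = -240462*I*sqrt(26410)/198131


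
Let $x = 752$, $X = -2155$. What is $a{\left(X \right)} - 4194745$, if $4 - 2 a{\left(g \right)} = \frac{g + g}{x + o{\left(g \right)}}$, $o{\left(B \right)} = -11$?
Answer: $- \frac{3108302408}{741} \approx -4.1947 \cdot 10^{6}$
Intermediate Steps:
$a{\left(g \right)} = 2 - \frac{g}{741}$ ($a{\left(g \right)} = 2 - \frac{\left(g + g\right) \frac{1}{752 - 11}}{2} = 2 - \frac{2 g \frac{1}{741}}{2} = 2 - \frac{\frac{2}{741} g}{2} = 2 - \frac{g}{741}$)
$a{\left(X \right)} - 4194745 = \left(2 - - \frac{2155}{741}\right) - 4194745 = \left(2 + \frac{2155}{741}\right) - 4194745 = \frac{3637}{741} - 4194745 = - \frac{3108302408}{741}$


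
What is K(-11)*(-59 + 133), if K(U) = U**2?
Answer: 8954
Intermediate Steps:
K(-11)*(-59 + 133) = (-11)**2*(-59 + 133) = 121*74 = 8954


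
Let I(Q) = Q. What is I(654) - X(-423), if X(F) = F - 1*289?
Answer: 1366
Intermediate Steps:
X(F) = -289 + F (X(F) = F - 289 = -289 + F)
I(654) - X(-423) = 654 - (-289 - 423) = 654 - 1*(-712) = 654 + 712 = 1366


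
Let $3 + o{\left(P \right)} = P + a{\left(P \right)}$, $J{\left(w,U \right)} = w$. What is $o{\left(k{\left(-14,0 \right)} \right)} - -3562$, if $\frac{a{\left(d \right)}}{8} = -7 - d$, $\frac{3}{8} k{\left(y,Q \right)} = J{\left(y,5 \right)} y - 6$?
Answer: $- \frac{131}{3} \approx -43.667$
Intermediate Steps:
$k{\left(y,Q \right)} = -16 + \frac{8 y^{2}}{3}$ ($k{\left(y,Q \right)} = \frac{8 \left(y y - 6\right)}{3} = \frac{8 \left(y^{2} - 6\right)}{3} = \frac{8 \left(-6 + y^{2}\right)}{3} = -16 + \frac{8 y^{2}}{3}$)
$a{\left(d \right)} = -56 - 8 d$ ($a{\left(d \right)} = 8 \left(-7 - d\right) = -56 - 8 d$)
$o{\left(P \right)} = -59 - 7 P$ ($o{\left(P \right)} = -3 - \left(56 + 7 P\right) = -59 - 7 P$)
$o{\left(k{\left(-14,0 \right)} \right)} - -3562 = \left(-59 - 7 \left(-16 + \frac{8 \left(-14\right)^{2}}{3}\right)\right) - -3562 = \left(-59 - 7 \left(-16 + \frac{8}{3} \cdot 196\right)\right) + 3562 = \left(-59 - 7 \left(-16 + \frac{1568}{3}\right)\right) + 3562 = \left(-59 - \frac{10640}{3}\right) + 3562 = - \frac{10817}{3} + 3562 = - \frac{131}{3}$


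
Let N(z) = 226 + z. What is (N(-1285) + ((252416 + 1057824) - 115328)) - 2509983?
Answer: -1316130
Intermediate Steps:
(N(-1285) + ((252416 + 1057824) - 115328)) - 2509983 = ((226 - 1285) + ((252416 + 1057824) - 115328)) - 2509983 = (-1059 + (1310240 - 115328)) - 2509983 = (-1059 + 1194912) - 2509983 = 1193853 - 2509983 = -1316130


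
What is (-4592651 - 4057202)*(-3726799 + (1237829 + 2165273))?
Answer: 2799931466541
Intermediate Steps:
(-4592651 - 4057202)*(-3726799 + (1237829 + 2165273)) = -8649853*(-3726799 + 3403102) = -8649853*(-323697) = 2799931466541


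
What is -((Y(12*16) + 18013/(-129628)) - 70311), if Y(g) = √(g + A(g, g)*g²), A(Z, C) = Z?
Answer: 9114292321/129628 - 8*√110595 ≈ 67651.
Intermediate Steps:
Y(g) = √(g + g³) (Y(g) = √(g + g*g²) = √(g + g³))
-((Y(12*16) + 18013/(-129628)) - 70311) = -((√(12*16 + (12*16)³) + 18013/(-129628)) - 70311) = -((√(192 + 192³) + 18013*(-1/129628)) - 70311) = -((√(192 + 7077888) - 18013/129628) - 70311) = -((√7078080 - 18013/129628) - 70311) = -((8*√110595 - 18013/129628) - 70311) = -((-18013/129628 + 8*√110595) - 70311) = -(-9114292321/129628 + 8*√110595) = 9114292321/129628 - 8*√110595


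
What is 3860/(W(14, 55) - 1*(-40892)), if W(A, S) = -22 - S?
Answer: 772/8163 ≈ 0.094573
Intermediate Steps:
3860/(W(14, 55) - 1*(-40892)) = 3860/((-22 - 1*55) - 1*(-40892)) = 3860/((-22 - 55) + 40892) = 3860/(-77 + 40892) = 3860/40815 = 3860*(1/40815) = 772/8163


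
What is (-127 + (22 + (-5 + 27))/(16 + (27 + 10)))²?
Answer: 44715969/2809 ≈ 15919.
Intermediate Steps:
(-127 + (22 + (-5 + 27))/(16 + (27 + 10)))² = (-127 + (22 + 22)/(16 + 37))² = (-127 + 44/53)² = (-6687/53)² = 44715969/2809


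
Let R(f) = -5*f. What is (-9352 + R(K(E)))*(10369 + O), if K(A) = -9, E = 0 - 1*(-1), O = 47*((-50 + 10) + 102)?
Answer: -123624881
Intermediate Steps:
O = 2914 (O = 47*(-40 + 102) = 47*62 = 2914)
E = 1 (E = 0 + 1 = 1)
(-9352 + R(K(E)))*(10369 + O) = (-9352 - 5*(-9))*(10369 + 2914) = (-9352 + 45)*13283 = -9307*13283 = -123624881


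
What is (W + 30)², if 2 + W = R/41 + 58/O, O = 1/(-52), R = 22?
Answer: 15002820196/1681 ≈ 8.9249e+6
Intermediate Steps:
O = -1/52 ≈ -0.019231
W = -123716/41 (W = -2 + (22/41 + 58/(-1/52)) = -2 + (22*(1/41) + 58*(-52)) = -2 + (22/41 - 3016) = -2 - 123634/41 = -123716/41 ≈ -3017.5)
(W + 30)² = (-123716/41 + 30)² = (-122486/41)² = 15002820196/1681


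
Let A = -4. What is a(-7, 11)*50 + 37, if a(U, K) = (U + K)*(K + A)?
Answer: 1437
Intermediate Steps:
a(U, K) = (-4 + K)*(K + U) (a(U, K) = (U + K)*(K - 4) = (K + U)*(-4 + K) = (-4 + K)*(K + U))
a(-7, 11)*50 + 37 = (11**2 - 4*11 - 4*(-7) + 11*(-7))*50 + 37 = (121 - 44 + 28 - 77)*50 + 37 = 28*50 + 37 = 1400 + 37 = 1437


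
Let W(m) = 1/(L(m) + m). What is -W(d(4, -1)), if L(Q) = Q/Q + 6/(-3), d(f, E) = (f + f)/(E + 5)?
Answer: -1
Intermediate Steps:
d(f, E) = 2*f/(5 + E) (d(f, E) = (2*f)/(5 + E) = 2*f/(5 + E))
L(Q) = -1 (L(Q) = 1 + 6*(-1/3) = 1 - 2 = -1)
W(m) = 1/(-1 + m)
-W(d(4, -1)) = -1/(-1 + 2*4/(5 - 1)) = -1/(-1 + 2*4/4) = -1/(-1 + 2*4*(1/4)) = -1/(-1 + 2) = -1/1 = -1*1 = -1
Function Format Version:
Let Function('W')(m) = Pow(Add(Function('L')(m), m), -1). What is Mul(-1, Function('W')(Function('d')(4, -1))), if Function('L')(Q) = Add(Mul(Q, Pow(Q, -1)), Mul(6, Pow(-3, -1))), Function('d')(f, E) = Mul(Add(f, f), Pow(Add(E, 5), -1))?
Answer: -1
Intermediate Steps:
Function('d')(f, E) = Mul(2, f, Pow(Add(5, E), -1)) (Function('d')(f, E) = Mul(Mul(2, f), Pow(Add(5, E), -1)) = Mul(2, f, Pow(Add(5, E), -1)))
Function('L')(Q) = -1 (Function('L')(Q) = Add(1, Mul(6, Rational(-1, 3))) = Add(1, -2) = -1)
Function('W')(m) = Pow(Add(-1, m), -1)
Mul(-1, Function('W')(Function('d')(4, -1))) = Mul(-1, Pow(Add(-1, Mul(2, 4, Pow(Add(5, -1), -1))), -1)) = Mul(-1, Pow(Add(-1, Mul(2, 4, Pow(4, -1))), -1)) = Mul(-1, Pow(Add(-1, Mul(2, 4, Rational(1, 4))), -1)) = Mul(-1, Pow(Add(-1, 2), -1)) = Mul(-1, Pow(1, -1)) = Mul(-1, 1) = -1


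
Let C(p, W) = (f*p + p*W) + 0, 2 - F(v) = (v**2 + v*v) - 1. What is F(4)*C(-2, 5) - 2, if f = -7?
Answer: -118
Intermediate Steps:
F(v) = 3 - 2*v**2 (F(v) = 2 - ((v**2 + v*v) - 1) = 2 - ((v**2 + v**2) - 1) = 2 - (2*v**2 - 1) = 2 - (-1 + 2*v**2) = 2 + (1 - 2*v**2) = 3 - 2*v**2)
C(p, W) = -7*p + W*p (C(p, W) = (-7*p + p*W) + 0 = (-7*p + W*p) + 0 = -7*p + W*p)
F(4)*C(-2, 5) - 2 = (3 - 2*4**2)*(-2*(-7 + 5)) - 2 = (3 - 2*16)*(-2*(-2)) - 2 = (3 - 32)*4 - 2 = -29*4 - 2 = -116 - 2 = -118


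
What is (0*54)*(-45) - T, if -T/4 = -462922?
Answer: -1851688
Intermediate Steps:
T = 1851688 (T = -4*(-462922) = 1851688)
(0*54)*(-45) - T = (0*54)*(-45) - 1*1851688 = 0*(-45) - 1851688 = 0 - 1851688 = -1851688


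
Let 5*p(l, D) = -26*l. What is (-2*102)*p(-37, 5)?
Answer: -196248/5 ≈ -39250.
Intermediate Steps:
p(l, D) = -26*l/5 (p(l, D) = (-26*l)/5 = -26*l/5)
(-2*102)*p(-37, 5) = (-2*102)*(-26/5*(-37)) = -204*962/5 = -196248/5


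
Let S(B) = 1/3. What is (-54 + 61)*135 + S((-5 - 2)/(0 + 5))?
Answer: 2836/3 ≈ 945.33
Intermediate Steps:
S(B) = 1/3
(-54 + 61)*135 + S((-5 - 2)/(0 + 5)) = (-54 + 61)*135 + 1/3 = 7*135 + 1/3 = 945 + 1/3 = 2836/3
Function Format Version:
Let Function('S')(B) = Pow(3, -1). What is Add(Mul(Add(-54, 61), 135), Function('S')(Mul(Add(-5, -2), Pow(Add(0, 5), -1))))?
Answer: Rational(2836, 3) ≈ 945.33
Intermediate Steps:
Function('S')(B) = Rational(1, 3)
Add(Mul(Add(-54, 61), 135), Function('S')(Mul(Add(-5, -2), Pow(Add(0, 5), -1)))) = Add(Mul(Add(-54, 61), 135), Rational(1, 3)) = Add(Mul(7, 135), Rational(1, 3)) = Add(945, Rational(1, 3)) = Rational(2836, 3)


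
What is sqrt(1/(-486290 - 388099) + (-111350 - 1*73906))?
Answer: I*sqrt(141638609182829565)/874389 ≈ 430.41*I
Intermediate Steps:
sqrt(1/(-486290 - 388099) + (-111350 - 1*73906)) = sqrt(1/(-874389) + (-111350 - 73906)) = sqrt(-1/874389 - 185256) = sqrt(-161985808585/874389) = I*sqrt(141638609182829565)/874389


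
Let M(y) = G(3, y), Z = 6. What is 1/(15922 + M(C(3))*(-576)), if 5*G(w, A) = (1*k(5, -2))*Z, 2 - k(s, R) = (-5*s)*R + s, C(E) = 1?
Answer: 5/262778 ≈ 1.9027e-5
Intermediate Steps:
k(s, R) = 2 - s + 5*R*s (k(s, R) = 2 - ((-5*s)*R + s) = 2 - (-5*R*s + s) = 2 - (s - 5*R*s) = 2 + (-s + 5*R*s) = 2 - s + 5*R*s)
G(w, A) = -318/5 (G(w, A) = ((1*(2 - 1*5 + 5*(-2)*5))*6)/5 = ((1*(2 - 5 - 50))*6)/5 = ((1*(-53))*6)/5 = (-53*6)/5 = (⅕)*(-318) = -318/5)
M(y) = -318/5
1/(15922 + M(C(3))*(-576)) = 1/(15922 - 318/5*(-576)) = 1/(15922 + 183168/5) = 1/(262778/5) = 5/262778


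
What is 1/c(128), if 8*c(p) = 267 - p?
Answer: 8/139 ≈ 0.057554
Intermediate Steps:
c(p) = 267/8 - p/8 (c(p) = (267 - p)/8 = 267/8 - p/8)
1/c(128) = 1/(267/8 - ⅛*128) = 1/(267/8 - 16) = 1/(139/8) = 8/139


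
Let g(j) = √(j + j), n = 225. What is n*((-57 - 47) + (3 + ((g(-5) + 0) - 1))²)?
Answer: -24750 + 900*I*√10 ≈ -24750.0 + 2846.1*I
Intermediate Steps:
g(j) = √2*√j (g(j) = √(2*j) = √2*√j)
n*((-57 - 47) + (3 + ((g(-5) + 0) - 1))²) = 225*((-57 - 47) + (3 + ((√2*√(-5) + 0) - 1))²) = 225*(-104 + (3 + ((√2*(I*√5) + 0) - 1))²) = 225*(-104 + (3 + ((I*√10 + 0) - 1))²) = 225*(-104 + (3 + (I*√10 - 1))²) = 225*(-104 + (3 + (-1 + I*√10))²) = 225*(-104 + (2 + I*√10)²) = -23400 + 225*(2 + I*√10)²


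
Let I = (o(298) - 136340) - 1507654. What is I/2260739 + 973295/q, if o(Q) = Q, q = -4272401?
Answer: -9222894399101/9658783564339 ≈ -0.95487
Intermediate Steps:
I = -1643696 (I = (298 - 136340) - 1507654 = -136042 - 1507654 = -1643696)
I/2260739 + 973295/q = -1643696/2260739 + 973295/(-4272401) = -1643696*1/2260739 + 973295*(-1/4272401) = -1643696/2260739 - 973295/4272401 = -9222894399101/9658783564339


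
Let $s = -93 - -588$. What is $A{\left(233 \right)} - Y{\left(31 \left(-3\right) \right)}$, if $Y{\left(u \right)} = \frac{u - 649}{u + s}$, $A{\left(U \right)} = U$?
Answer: $\frac{47204}{201} \approx 234.85$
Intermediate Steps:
$s = 495$ ($s = -93 + 588 = 495$)
$Y{\left(u \right)} = \frac{-649 + u}{495 + u}$ ($Y{\left(u \right)} = \frac{u - 649}{u + 495} = \frac{-649 + u}{495 + u}$)
$A{\left(233 \right)} - Y{\left(31 \left(-3\right) \right)} = 233 - \frac{-649 + 31 \left(-3\right)}{495 + 31 \left(-3\right)} = 233 - \frac{-649 - 93}{495 - 93} = 233 - \frac{1}{402} \left(-742\right) = 233 - - \frac{371}{201} = 233 + \frac{371}{201} = \frac{47204}{201}$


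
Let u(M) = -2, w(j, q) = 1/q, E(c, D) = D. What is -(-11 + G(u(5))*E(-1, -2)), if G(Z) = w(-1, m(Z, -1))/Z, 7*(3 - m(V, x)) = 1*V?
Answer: 246/23 ≈ 10.696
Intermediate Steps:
m(V, x) = 3 - V/7
G(Z) = 1/(Z*(3 - Z/7)) (G(Z) = 1/((3 - Z/7)*Z) = 1/(Z*(3 - Z/7)))
-(-11 + G(u(5))*E(-1, -2)) = -(-11 - 7/(-2*(-21 - 2))*(-2)) = -(-11 - 7*(-½)/(-23)*(-2)) = -(-11 - 7*(-½)*(-1/23)*(-2)) = -(-11 - 7/46*(-2)) = -(-11 + 7/23) = -1*(-246/23) = 246/23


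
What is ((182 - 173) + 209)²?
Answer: 47524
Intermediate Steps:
((182 - 173) + 209)² = (9 + 209)² = 218² = 47524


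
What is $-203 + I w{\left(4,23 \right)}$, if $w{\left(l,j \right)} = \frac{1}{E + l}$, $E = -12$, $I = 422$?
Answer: $- \frac{1023}{4} \approx -255.75$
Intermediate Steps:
$w{\left(l,j \right)} = \frac{1}{-12 + l}$
$-203 + I w{\left(4,23 \right)} = -203 + \frac{422}{-12 + 4} = -203 + \frac{422}{-8} = -203 + 422 \left(- \frac{1}{8}\right) = -203 - \frac{211}{4} = - \frac{1023}{4}$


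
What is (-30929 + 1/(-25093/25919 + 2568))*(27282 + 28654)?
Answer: -115108337550735872/66534899 ≈ -1.7300e+9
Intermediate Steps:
(-30929 + 1/(-25093/25919 + 2568))*(27282 + 28654) = (-30929 + 1/(-25093*1/25919 + 2568))*55936 = (-30929 + 1/(-25093/25919 + 2568))*55936 = (-30929 + 1/(66534899/25919))*55936 = (-30929 + 25919/66534899)*55936 = -2057857865252/66534899*55936 = -115108337550735872/66534899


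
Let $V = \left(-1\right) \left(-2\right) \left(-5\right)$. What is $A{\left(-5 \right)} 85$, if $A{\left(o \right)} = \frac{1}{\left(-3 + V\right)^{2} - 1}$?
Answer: $\frac{85}{168} \approx 0.50595$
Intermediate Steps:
$V = -10$ ($V = 2 \left(-5\right) = -10$)
$A{\left(o \right)} = \frac{1}{168}$ ($A{\left(o \right)} = \frac{1}{\left(-3 - 10\right)^{2} - 1} = \frac{1}{\left(-13\right)^{2} - 1} = \frac{1}{169 - 1} = \frac{1}{168}$)
$A{\left(-5 \right)} 85 = \frac{1}{168} \cdot 85 = \frac{85}{168}$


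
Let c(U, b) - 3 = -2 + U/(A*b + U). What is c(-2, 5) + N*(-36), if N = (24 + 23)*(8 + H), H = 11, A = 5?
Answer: -739383/23 ≈ -32147.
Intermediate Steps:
N = 893 (N = (24 + 23)*(8 + 11) = 47*19 = 893)
c(U, b) = 1 + U/(U + 5*b) (c(U, b) = 3 + (-2 + U/(5*b + U)) = 3 + (-2 + U/(U + 5*b)) = 1 + U/(U + 5*b))
c(-2, 5) + N*(-36) = (2*(-2) + 5*5)/(-2 + 5*5) + 893*(-36) = (-4 + 25)/(-2 + 25) - 32148 = 21/23 - 32148 = -739383/23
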